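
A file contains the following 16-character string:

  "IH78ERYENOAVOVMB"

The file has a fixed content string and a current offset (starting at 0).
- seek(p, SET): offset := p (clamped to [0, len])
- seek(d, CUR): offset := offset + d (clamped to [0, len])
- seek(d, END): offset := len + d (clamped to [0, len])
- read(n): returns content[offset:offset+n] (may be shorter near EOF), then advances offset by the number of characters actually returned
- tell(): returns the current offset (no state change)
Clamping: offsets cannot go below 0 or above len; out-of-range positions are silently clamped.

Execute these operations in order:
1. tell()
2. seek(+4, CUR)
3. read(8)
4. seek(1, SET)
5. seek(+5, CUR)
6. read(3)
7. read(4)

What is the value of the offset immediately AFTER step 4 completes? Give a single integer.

After 1 (tell()): offset=0
After 2 (seek(+4, CUR)): offset=4
After 3 (read(8)): returned 'ERYENOAV', offset=12
After 4 (seek(1, SET)): offset=1

Answer: 1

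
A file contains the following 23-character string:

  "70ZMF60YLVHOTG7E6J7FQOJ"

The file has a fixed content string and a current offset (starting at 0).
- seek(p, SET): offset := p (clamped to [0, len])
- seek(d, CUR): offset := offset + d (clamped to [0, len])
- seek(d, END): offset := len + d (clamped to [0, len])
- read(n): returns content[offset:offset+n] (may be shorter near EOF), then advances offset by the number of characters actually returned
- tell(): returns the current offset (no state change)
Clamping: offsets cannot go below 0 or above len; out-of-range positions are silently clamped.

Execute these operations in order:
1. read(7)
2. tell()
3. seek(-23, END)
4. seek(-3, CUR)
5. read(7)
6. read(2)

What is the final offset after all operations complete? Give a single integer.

After 1 (read(7)): returned '70ZMF60', offset=7
After 2 (tell()): offset=7
After 3 (seek(-23, END)): offset=0
After 4 (seek(-3, CUR)): offset=0
After 5 (read(7)): returned '70ZMF60', offset=7
After 6 (read(2)): returned 'YL', offset=9

Answer: 9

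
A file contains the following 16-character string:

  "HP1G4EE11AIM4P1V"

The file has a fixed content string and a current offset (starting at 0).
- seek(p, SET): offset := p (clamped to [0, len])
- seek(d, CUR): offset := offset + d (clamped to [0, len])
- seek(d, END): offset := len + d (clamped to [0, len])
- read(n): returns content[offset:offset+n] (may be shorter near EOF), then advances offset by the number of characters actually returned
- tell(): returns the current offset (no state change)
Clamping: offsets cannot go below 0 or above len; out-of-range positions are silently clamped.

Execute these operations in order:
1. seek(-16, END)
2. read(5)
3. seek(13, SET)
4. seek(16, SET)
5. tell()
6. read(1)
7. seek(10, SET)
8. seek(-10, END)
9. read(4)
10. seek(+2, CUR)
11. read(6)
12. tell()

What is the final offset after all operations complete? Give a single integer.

After 1 (seek(-16, END)): offset=0
After 2 (read(5)): returned 'HP1G4', offset=5
After 3 (seek(13, SET)): offset=13
After 4 (seek(16, SET)): offset=16
After 5 (tell()): offset=16
After 6 (read(1)): returned '', offset=16
After 7 (seek(10, SET)): offset=10
After 8 (seek(-10, END)): offset=6
After 9 (read(4)): returned 'E11A', offset=10
After 10 (seek(+2, CUR)): offset=12
After 11 (read(6)): returned '4P1V', offset=16
After 12 (tell()): offset=16

Answer: 16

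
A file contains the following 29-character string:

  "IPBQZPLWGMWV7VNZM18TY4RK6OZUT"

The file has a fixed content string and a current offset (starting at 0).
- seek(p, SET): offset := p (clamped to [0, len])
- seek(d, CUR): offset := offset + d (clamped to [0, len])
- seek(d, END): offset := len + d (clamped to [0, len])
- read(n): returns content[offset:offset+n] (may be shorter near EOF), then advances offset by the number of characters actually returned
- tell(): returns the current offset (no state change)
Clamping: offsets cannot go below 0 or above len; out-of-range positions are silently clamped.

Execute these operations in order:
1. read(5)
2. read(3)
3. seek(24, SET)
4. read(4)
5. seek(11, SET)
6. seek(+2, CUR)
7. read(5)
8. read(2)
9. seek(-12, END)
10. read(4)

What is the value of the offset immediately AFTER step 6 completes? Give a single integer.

After 1 (read(5)): returned 'IPBQZ', offset=5
After 2 (read(3)): returned 'PLW', offset=8
After 3 (seek(24, SET)): offset=24
After 4 (read(4)): returned '6OZU', offset=28
After 5 (seek(11, SET)): offset=11
After 6 (seek(+2, CUR)): offset=13

Answer: 13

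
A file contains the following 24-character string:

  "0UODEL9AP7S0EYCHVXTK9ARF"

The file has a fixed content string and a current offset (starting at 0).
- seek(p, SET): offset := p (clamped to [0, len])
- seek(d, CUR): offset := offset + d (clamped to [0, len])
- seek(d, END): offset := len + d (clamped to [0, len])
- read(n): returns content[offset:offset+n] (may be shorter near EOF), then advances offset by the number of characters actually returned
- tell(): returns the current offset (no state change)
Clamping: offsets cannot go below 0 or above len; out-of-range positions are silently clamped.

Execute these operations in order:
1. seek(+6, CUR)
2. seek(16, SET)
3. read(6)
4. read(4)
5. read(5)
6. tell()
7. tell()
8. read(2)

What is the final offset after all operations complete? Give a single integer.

After 1 (seek(+6, CUR)): offset=6
After 2 (seek(16, SET)): offset=16
After 3 (read(6)): returned 'VXTK9A', offset=22
After 4 (read(4)): returned 'RF', offset=24
After 5 (read(5)): returned '', offset=24
After 6 (tell()): offset=24
After 7 (tell()): offset=24
After 8 (read(2)): returned '', offset=24

Answer: 24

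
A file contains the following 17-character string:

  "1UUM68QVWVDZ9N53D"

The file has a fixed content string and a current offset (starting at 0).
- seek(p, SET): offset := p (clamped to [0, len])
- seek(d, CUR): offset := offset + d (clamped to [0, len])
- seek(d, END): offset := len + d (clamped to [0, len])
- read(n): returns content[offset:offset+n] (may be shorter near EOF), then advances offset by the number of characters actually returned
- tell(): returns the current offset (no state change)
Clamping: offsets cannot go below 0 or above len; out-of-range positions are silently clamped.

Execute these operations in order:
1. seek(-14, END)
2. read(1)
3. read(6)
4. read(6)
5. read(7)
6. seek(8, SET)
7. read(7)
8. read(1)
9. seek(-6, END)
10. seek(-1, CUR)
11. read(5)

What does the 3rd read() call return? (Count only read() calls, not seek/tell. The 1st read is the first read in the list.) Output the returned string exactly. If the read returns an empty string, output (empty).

Answer: DZ9N53

Derivation:
After 1 (seek(-14, END)): offset=3
After 2 (read(1)): returned 'M', offset=4
After 3 (read(6)): returned '68QVWV', offset=10
After 4 (read(6)): returned 'DZ9N53', offset=16
After 5 (read(7)): returned 'D', offset=17
After 6 (seek(8, SET)): offset=8
After 7 (read(7)): returned 'WVDZ9N5', offset=15
After 8 (read(1)): returned '3', offset=16
After 9 (seek(-6, END)): offset=11
After 10 (seek(-1, CUR)): offset=10
After 11 (read(5)): returned 'DZ9N5', offset=15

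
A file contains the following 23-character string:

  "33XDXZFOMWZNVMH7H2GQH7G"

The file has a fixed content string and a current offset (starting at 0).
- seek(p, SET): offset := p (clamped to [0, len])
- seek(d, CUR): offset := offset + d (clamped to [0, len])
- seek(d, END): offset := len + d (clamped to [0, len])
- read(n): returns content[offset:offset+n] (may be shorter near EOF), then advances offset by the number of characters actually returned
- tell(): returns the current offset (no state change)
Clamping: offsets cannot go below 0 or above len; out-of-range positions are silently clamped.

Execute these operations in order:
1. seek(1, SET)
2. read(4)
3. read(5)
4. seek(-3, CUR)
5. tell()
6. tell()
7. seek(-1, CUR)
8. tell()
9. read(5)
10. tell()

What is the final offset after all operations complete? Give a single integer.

After 1 (seek(1, SET)): offset=1
After 2 (read(4)): returned '3XDX', offset=5
After 3 (read(5)): returned 'ZFOMW', offset=10
After 4 (seek(-3, CUR)): offset=7
After 5 (tell()): offset=7
After 6 (tell()): offset=7
After 7 (seek(-1, CUR)): offset=6
After 8 (tell()): offset=6
After 9 (read(5)): returned 'FOMWZ', offset=11
After 10 (tell()): offset=11

Answer: 11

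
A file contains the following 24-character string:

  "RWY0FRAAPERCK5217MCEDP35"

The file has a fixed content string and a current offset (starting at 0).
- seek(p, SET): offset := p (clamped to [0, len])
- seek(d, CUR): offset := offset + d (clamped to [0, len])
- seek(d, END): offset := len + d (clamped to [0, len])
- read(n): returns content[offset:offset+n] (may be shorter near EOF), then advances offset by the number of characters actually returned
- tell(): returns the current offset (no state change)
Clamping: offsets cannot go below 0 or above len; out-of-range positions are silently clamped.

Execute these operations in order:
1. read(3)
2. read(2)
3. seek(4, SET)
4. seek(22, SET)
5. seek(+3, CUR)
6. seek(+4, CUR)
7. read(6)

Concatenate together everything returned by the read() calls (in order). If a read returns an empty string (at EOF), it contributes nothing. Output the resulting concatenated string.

After 1 (read(3)): returned 'RWY', offset=3
After 2 (read(2)): returned '0F', offset=5
After 3 (seek(4, SET)): offset=4
After 4 (seek(22, SET)): offset=22
After 5 (seek(+3, CUR)): offset=24
After 6 (seek(+4, CUR)): offset=24
After 7 (read(6)): returned '', offset=24

Answer: RWY0F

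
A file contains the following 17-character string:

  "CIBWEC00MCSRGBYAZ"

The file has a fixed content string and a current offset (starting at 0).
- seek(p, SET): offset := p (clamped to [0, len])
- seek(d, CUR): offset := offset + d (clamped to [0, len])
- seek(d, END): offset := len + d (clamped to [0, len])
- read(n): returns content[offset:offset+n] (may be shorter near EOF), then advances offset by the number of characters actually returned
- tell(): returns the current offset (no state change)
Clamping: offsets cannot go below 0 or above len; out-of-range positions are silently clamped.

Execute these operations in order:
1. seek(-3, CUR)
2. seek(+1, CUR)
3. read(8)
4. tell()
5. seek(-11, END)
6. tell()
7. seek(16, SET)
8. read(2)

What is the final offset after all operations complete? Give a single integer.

Answer: 17

Derivation:
After 1 (seek(-3, CUR)): offset=0
After 2 (seek(+1, CUR)): offset=1
After 3 (read(8)): returned 'IBWEC00M', offset=9
After 4 (tell()): offset=9
After 5 (seek(-11, END)): offset=6
After 6 (tell()): offset=6
After 7 (seek(16, SET)): offset=16
After 8 (read(2)): returned 'Z', offset=17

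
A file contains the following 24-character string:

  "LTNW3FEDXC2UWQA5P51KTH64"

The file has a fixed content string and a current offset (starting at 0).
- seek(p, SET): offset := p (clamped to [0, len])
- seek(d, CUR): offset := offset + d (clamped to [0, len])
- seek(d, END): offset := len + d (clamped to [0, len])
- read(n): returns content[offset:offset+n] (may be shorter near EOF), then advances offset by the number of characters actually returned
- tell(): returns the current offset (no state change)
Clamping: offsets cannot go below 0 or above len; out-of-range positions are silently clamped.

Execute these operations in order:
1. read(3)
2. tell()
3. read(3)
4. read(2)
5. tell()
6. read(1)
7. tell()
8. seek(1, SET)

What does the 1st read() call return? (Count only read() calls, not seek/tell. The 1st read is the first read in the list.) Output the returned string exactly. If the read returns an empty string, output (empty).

Answer: LTN

Derivation:
After 1 (read(3)): returned 'LTN', offset=3
After 2 (tell()): offset=3
After 3 (read(3)): returned 'W3F', offset=6
After 4 (read(2)): returned 'ED', offset=8
After 5 (tell()): offset=8
After 6 (read(1)): returned 'X', offset=9
After 7 (tell()): offset=9
After 8 (seek(1, SET)): offset=1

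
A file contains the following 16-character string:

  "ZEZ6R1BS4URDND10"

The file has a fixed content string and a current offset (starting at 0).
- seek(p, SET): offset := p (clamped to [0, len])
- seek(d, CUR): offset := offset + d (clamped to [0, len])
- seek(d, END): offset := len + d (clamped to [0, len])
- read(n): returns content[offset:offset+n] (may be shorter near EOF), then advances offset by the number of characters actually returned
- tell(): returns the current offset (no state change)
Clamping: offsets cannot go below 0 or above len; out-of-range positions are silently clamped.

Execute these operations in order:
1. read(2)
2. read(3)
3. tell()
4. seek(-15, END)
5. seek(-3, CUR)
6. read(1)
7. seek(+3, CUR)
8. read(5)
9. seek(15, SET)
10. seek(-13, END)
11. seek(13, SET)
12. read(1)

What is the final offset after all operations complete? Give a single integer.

Answer: 14

Derivation:
After 1 (read(2)): returned 'ZE', offset=2
After 2 (read(3)): returned 'Z6R', offset=5
After 3 (tell()): offset=5
After 4 (seek(-15, END)): offset=1
After 5 (seek(-3, CUR)): offset=0
After 6 (read(1)): returned 'Z', offset=1
After 7 (seek(+3, CUR)): offset=4
After 8 (read(5)): returned 'R1BS4', offset=9
After 9 (seek(15, SET)): offset=15
After 10 (seek(-13, END)): offset=3
After 11 (seek(13, SET)): offset=13
After 12 (read(1)): returned 'D', offset=14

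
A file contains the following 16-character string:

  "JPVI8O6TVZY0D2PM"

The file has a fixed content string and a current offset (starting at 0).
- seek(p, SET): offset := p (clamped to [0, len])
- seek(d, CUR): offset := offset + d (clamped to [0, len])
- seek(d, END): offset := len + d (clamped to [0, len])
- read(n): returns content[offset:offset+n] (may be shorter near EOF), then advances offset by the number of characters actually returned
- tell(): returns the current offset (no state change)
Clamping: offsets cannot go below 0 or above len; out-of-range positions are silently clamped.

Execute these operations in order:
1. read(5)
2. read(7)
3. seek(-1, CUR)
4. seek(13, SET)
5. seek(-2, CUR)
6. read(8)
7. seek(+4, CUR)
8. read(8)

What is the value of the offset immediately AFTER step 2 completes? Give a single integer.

After 1 (read(5)): returned 'JPVI8', offset=5
After 2 (read(7)): returned 'O6TVZY0', offset=12

Answer: 12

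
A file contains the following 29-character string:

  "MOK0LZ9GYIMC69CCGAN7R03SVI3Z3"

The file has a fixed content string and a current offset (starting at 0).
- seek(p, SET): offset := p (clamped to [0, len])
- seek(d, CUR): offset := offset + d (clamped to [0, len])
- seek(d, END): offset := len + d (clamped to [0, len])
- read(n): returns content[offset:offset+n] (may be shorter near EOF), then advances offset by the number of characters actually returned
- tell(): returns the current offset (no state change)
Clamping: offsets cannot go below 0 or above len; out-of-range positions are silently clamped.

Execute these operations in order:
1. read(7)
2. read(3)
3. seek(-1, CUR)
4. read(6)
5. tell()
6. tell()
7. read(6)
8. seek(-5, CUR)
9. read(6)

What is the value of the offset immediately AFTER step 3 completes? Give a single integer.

Answer: 9

Derivation:
After 1 (read(7)): returned 'MOK0LZ9', offset=7
After 2 (read(3)): returned 'GYI', offset=10
After 3 (seek(-1, CUR)): offset=9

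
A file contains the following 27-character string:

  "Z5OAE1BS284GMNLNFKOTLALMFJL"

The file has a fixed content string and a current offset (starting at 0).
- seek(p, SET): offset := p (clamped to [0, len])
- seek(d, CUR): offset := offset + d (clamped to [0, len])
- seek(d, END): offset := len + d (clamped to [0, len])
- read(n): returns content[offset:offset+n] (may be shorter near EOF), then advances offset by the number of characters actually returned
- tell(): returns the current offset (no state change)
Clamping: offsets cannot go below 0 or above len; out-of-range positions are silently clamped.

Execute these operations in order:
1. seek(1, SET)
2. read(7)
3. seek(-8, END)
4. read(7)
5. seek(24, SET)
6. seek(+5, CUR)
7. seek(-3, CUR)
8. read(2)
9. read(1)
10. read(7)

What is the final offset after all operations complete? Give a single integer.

Answer: 27

Derivation:
After 1 (seek(1, SET)): offset=1
After 2 (read(7)): returned '5OAE1BS', offset=8
After 3 (seek(-8, END)): offset=19
After 4 (read(7)): returned 'TLALMFJ', offset=26
After 5 (seek(24, SET)): offset=24
After 6 (seek(+5, CUR)): offset=27
After 7 (seek(-3, CUR)): offset=24
After 8 (read(2)): returned 'FJ', offset=26
After 9 (read(1)): returned 'L', offset=27
After 10 (read(7)): returned '', offset=27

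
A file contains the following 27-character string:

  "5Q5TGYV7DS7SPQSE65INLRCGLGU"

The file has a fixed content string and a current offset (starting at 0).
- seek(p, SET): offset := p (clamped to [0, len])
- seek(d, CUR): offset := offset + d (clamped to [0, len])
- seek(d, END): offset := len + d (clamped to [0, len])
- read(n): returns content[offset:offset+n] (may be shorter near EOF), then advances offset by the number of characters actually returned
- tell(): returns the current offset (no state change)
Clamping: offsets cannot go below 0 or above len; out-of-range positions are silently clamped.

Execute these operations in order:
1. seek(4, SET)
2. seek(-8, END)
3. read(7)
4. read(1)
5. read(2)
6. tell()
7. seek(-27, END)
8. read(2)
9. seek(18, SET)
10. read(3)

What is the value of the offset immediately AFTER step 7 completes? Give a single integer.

Answer: 0

Derivation:
After 1 (seek(4, SET)): offset=4
After 2 (seek(-8, END)): offset=19
After 3 (read(7)): returned 'NLRCGLG', offset=26
After 4 (read(1)): returned 'U', offset=27
After 5 (read(2)): returned '', offset=27
After 6 (tell()): offset=27
After 7 (seek(-27, END)): offset=0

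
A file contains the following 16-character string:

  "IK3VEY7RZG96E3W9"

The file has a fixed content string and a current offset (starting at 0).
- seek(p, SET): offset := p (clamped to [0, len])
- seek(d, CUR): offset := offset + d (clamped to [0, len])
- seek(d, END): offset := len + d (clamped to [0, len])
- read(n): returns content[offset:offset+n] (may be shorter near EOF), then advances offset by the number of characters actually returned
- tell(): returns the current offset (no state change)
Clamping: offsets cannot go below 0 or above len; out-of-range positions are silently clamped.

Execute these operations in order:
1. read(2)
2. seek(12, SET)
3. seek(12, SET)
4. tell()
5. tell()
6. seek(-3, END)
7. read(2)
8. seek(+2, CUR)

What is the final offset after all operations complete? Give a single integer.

Answer: 16

Derivation:
After 1 (read(2)): returned 'IK', offset=2
After 2 (seek(12, SET)): offset=12
After 3 (seek(12, SET)): offset=12
After 4 (tell()): offset=12
After 5 (tell()): offset=12
After 6 (seek(-3, END)): offset=13
After 7 (read(2)): returned '3W', offset=15
After 8 (seek(+2, CUR)): offset=16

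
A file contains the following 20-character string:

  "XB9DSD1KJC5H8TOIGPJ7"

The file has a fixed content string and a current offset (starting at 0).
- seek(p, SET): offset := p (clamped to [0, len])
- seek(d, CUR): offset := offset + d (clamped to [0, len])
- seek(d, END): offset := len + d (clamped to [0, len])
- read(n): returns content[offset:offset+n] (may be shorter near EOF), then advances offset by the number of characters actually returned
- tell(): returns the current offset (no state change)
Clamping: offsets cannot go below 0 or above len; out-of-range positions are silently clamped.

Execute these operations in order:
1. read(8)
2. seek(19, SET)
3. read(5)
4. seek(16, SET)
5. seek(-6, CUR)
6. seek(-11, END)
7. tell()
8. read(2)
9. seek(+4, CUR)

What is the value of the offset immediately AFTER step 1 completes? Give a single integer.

Answer: 8

Derivation:
After 1 (read(8)): returned 'XB9DSD1K', offset=8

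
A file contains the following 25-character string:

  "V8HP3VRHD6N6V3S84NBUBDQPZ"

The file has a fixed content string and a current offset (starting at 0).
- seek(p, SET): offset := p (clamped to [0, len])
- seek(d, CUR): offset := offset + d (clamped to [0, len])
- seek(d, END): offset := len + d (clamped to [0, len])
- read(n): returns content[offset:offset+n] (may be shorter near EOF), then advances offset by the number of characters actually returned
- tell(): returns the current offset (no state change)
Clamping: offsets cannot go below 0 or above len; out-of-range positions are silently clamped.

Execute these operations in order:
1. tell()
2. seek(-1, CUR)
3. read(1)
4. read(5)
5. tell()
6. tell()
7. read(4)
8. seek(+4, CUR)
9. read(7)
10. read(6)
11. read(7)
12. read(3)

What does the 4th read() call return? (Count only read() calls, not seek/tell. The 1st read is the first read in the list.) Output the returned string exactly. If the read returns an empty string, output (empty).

After 1 (tell()): offset=0
After 2 (seek(-1, CUR)): offset=0
After 3 (read(1)): returned 'V', offset=1
After 4 (read(5)): returned '8HP3V', offset=6
After 5 (tell()): offset=6
After 6 (tell()): offset=6
After 7 (read(4)): returned 'RHD6', offset=10
After 8 (seek(+4, CUR)): offset=14
After 9 (read(7)): returned 'S84NBUB', offset=21
After 10 (read(6)): returned 'DQPZ', offset=25
After 11 (read(7)): returned '', offset=25
After 12 (read(3)): returned '', offset=25

Answer: S84NBUB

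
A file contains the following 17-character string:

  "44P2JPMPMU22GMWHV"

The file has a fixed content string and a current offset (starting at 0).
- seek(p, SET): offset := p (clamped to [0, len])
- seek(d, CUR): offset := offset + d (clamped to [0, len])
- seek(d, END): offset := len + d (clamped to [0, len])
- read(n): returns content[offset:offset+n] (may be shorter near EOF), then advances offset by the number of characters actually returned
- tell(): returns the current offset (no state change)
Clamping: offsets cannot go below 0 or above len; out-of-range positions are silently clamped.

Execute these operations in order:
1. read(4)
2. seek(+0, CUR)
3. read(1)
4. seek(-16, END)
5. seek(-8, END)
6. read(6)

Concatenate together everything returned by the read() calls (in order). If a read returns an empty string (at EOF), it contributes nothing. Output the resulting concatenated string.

Answer: 44P2JU22GMW

Derivation:
After 1 (read(4)): returned '44P2', offset=4
After 2 (seek(+0, CUR)): offset=4
After 3 (read(1)): returned 'J', offset=5
After 4 (seek(-16, END)): offset=1
After 5 (seek(-8, END)): offset=9
After 6 (read(6)): returned 'U22GMW', offset=15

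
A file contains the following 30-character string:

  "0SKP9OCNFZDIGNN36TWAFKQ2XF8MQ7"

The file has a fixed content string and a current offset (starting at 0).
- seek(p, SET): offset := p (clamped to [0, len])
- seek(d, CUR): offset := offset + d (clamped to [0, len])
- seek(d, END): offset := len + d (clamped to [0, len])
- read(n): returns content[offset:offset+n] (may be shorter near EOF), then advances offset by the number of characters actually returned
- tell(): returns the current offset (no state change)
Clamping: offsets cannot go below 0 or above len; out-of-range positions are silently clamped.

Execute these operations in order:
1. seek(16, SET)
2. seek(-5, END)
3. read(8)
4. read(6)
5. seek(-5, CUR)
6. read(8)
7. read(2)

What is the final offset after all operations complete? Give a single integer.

After 1 (seek(16, SET)): offset=16
After 2 (seek(-5, END)): offset=25
After 3 (read(8)): returned 'F8MQ7', offset=30
After 4 (read(6)): returned '', offset=30
After 5 (seek(-5, CUR)): offset=25
After 6 (read(8)): returned 'F8MQ7', offset=30
After 7 (read(2)): returned '', offset=30

Answer: 30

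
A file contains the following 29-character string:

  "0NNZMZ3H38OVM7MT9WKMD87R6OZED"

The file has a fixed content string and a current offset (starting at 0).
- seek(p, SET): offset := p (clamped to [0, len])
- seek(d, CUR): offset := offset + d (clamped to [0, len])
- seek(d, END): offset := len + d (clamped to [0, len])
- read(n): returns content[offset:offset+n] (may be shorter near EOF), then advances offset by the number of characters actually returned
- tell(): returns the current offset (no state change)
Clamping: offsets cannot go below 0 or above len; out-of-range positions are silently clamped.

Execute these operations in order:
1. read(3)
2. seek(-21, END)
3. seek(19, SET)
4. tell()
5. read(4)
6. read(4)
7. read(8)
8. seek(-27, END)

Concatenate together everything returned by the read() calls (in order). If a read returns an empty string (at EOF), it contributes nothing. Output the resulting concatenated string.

Answer: 0NNMD87R6OZED

Derivation:
After 1 (read(3)): returned '0NN', offset=3
After 2 (seek(-21, END)): offset=8
After 3 (seek(19, SET)): offset=19
After 4 (tell()): offset=19
After 5 (read(4)): returned 'MD87', offset=23
After 6 (read(4)): returned 'R6OZ', offset=27
After 7 (read(8)): returned 'ED', offset=29
After 8 (seek(-27, END)): offset=2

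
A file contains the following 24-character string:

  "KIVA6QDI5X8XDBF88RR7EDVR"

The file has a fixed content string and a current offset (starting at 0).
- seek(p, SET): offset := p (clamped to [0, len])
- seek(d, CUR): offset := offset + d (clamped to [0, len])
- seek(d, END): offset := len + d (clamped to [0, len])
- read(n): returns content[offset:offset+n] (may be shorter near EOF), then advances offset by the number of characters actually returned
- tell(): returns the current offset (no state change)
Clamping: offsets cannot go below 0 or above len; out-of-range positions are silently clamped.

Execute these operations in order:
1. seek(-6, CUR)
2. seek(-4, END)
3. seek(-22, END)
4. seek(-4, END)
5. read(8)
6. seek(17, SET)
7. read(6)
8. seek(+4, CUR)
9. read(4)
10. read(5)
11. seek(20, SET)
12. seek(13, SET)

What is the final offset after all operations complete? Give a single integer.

After 1 (seek(-6, CUR)): offset=0
After 2 (seek(-4, END)): offset=20
After 3 (seek(-22, END)): offset=2
After 4 (seek(-4, END)): offset=20
After 5 (read(8)): returned 'EDVR', offset=24
After 6 (seek(17, SET)): offset=17
After 7 (read(6)): returned 'RR7EDV', offset=23
After 8 (seek(+4, CUR)): offset=24
After 9 (read(4)): returned '', offset=24
After 10 (read(5)): returned '', offset=24
After 11 (seek(20, SET)): offset=20
After 12 (seek(13, SET)): offset=13

Answer: 13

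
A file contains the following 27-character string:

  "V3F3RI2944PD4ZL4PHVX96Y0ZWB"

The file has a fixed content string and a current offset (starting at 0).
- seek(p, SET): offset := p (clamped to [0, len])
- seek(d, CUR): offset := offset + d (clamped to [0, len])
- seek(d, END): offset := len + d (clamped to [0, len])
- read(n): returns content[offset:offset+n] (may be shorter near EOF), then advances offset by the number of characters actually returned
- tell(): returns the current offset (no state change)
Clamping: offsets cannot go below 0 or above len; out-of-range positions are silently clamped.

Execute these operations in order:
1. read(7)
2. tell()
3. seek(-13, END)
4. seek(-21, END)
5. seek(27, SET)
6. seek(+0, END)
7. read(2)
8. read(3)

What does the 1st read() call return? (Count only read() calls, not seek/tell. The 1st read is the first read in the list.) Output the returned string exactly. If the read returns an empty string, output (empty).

After 1 (read(7)): returned 'V3F3RI2', offset=7
After 2 (tell()): offset=7
After 3 (seek(-13, END)): offset=14
After 4 (seek(-21, END)): offset=6
After 5 (seek(27, SET)): offset=27
After 6 (seek(+0, END)): offset=27
After 7 (read(2)): returned '', offset=27
After 8 (read(3)): returned '', offset=27

Answer: V3F3RI2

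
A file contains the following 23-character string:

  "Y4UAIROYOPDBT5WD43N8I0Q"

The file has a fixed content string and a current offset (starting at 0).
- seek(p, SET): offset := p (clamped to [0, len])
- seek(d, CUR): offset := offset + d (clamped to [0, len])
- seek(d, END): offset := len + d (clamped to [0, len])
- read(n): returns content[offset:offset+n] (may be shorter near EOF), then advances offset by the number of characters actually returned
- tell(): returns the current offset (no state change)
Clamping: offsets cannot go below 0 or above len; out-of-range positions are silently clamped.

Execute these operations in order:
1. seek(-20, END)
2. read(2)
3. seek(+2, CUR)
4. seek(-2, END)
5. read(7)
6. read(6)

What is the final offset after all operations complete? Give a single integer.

Answer: 23

Derivation:
After 1 (seek(-20, END)): offset=3
After 2 (read(2)): returned 'AI', offset=5
After 3 (seek(+2, CUR)): offset=7
After 4 (seek(-2, END)): offset=21
After 5 (read(7)): returned '0Q', offset=23
After 6 (read(6)): returned '', offset=23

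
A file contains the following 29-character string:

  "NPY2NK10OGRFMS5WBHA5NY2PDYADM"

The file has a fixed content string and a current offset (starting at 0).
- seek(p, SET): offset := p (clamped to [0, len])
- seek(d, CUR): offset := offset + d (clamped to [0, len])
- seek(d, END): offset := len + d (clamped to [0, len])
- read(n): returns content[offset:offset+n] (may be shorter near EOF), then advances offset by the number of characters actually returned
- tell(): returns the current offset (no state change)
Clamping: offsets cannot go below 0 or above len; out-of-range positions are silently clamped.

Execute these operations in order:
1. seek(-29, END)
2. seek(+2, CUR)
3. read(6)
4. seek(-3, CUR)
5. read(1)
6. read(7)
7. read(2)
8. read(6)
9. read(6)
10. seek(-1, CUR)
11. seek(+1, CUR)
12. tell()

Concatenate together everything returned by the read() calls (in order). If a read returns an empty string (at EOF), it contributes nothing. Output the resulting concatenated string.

Answer: Y2NK10K10OGRFMS5WBHA5NY2PDYA

Derivation:
After 1 (seek(-29, END)): offset=0
After 2 (seek(+2, CUR)): offset=2
After 3 (read(6)): returned 'Y2NK10', offset=8
After 4 (seek(-3, CUR)): offset=5
After 5 (read(1)): returned 'K', offset=6
After 6 (read(7)): returned '10OGRFM', offset=13
After 7 (read(2)): returned 'S5', offset=15
After 8 (read(6)): returned 'WBHA5N', offset=21
After 9 (read(6)): returned 'Y2PDYA', offset=27
After 10 (seek(-1, CUR)): offset=26
After 11 (seek(+1, CUR)): offset=27
After 12 (tell()): offset=27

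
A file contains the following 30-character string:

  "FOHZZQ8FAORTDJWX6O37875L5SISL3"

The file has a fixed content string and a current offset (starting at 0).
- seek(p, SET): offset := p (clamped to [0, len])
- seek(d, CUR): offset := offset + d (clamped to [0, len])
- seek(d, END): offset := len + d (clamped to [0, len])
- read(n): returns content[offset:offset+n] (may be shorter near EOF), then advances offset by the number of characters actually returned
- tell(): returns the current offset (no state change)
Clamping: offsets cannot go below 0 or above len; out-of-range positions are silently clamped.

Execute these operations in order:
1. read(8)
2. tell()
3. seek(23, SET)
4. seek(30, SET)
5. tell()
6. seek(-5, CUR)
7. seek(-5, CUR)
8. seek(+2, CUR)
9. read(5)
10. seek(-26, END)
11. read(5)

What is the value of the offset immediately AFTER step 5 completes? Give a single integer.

After 1 (read(8)): returned 'FOHZZQ8F', offset=8
After 2 (tell()): offset=8
After 3 (seek(23, SET)): offset=23
After 4 (seek(30, SET)): offset=30
After 5 (tell()): offset=30

Answer: 30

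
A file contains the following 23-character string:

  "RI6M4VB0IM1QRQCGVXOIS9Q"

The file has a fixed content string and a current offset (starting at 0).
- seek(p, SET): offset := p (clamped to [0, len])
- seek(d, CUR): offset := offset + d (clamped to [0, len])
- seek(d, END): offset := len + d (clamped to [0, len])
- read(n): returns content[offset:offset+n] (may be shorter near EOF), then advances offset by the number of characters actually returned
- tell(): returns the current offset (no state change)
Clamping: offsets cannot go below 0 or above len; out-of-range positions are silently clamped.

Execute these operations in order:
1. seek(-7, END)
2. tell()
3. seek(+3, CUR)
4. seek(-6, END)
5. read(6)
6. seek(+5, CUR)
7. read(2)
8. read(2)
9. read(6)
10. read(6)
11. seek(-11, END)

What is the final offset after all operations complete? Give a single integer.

Answer: 12

Derivation:
After 1 (seek(-7, END)): offset=16
After 2 (tell()): offset=16
After 3 (seek(+3, CUR)): offset=19
After 4 (seek(-6, END)): offset=17
After 5 (read(6)): returned 'XOIS9Q', offset=23
After 6 (seek(+5, CUR)): offset=23
After 7 (read(2)): returned '', offset=23
After 8 (read(2)): returned '', offset=23
After 9 (read(6)): returned '', offset=23
After 10 (read(6)): returned '', offset=23
After 11 (seek(-11, END)): offset=12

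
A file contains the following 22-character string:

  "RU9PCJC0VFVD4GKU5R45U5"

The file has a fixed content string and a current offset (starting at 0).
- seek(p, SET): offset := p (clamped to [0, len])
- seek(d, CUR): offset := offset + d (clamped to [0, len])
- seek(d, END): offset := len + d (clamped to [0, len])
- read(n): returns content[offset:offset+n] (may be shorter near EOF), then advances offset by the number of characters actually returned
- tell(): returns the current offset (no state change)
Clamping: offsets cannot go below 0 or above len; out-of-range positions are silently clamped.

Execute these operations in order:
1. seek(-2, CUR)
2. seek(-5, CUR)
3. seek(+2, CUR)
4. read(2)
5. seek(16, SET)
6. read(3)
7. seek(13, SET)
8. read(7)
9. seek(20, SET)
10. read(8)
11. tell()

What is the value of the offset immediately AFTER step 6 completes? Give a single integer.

Answer: 19

Derivation:
After 1 (seek(-2, CUR)): offset=0
After 2 (seek(-5, CUR)): offset=0
After 3 (seek(+2, CUR)): offset=2
After 4 (read(2)): returned '9P', offset=4
After 5 (seek(16, SET)): offset=16
After 6 (read(3)): returned '5R4', offset=19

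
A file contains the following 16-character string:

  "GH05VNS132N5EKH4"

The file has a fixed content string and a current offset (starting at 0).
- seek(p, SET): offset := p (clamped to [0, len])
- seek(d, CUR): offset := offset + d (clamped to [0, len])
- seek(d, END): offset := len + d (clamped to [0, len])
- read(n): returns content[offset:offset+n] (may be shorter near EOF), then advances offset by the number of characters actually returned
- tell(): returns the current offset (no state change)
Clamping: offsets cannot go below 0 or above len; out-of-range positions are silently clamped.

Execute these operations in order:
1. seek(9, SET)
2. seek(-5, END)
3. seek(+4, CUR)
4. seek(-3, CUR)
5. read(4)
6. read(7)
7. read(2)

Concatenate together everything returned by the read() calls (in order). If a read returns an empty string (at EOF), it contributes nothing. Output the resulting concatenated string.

Answer: EKH4

Derivation:
After 1 (seek(9, SET)): offset=9
After 2 (seek(-5, END)): offset=11
After 3 (seek(+4, CUR)): offset=15
After 4 (seek(-3, CUR)): offset=12
After 5 (read(4)): returned 'EKH4', offset=16
After 6 (read(7)): returned '', offset=16
After 7 (read(2)): returned '', offset=16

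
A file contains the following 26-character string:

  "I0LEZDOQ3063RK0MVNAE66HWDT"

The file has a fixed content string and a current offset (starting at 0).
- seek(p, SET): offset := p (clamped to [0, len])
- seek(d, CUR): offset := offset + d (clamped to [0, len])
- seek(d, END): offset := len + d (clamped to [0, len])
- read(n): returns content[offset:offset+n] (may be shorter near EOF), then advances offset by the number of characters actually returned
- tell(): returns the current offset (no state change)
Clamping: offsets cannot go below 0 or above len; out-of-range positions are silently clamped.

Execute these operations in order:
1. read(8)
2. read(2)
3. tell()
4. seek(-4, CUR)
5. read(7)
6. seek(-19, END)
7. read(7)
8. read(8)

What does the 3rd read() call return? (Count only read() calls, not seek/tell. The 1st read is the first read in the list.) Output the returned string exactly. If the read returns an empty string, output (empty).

Answer: OQ3063R

Derivation:
After 1 (read(8)): returned 'I0LEZDOQ', offset=8
After 2 (read(2)): returned '30', offset=10
After 3 (tell()): offset=10
After 4 (seek(-4, CUR)): offset=6
After 5 (read(7)): returned 'OQ3063R', offset=13
After 6 (seek(-19, END)): offset=7
After 7 (read(7)): returned 'Q3063RK', offset=14
After 8 (read(8)): returned '0MVNAE66', offset=22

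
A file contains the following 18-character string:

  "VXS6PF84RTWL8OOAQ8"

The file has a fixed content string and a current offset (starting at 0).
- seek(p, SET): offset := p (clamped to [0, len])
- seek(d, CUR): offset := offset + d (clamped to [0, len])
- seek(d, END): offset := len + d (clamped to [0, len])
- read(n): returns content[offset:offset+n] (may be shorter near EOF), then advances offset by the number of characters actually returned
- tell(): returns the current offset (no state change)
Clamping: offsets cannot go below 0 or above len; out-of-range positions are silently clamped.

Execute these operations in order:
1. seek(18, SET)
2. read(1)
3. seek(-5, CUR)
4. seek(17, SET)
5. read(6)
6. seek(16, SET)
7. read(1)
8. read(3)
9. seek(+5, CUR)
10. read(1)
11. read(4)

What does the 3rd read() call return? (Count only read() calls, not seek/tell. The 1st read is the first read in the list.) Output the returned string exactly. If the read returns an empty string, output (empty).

After 1 (seek(18, SET)): offset=18
After 2 (read(1)): returned '', offset=18
After 3 (seek(-5, CUR)): offset=13
After 4 (seek(17, SET)): offset=17
After 5 (read(6)): returned '8', offset=18
After 6 (seek(16, SET)): offset=16
After 7 (read(1)): returned 'Q', offset=17
After 8 (read(3)): returned '8', offset=18
After 9 (seek(+5, CUR)): offset=18
After 10 (read(1)): returned '', offset=18
After 11 (read(4)): returned '', offset=18

Answer: Q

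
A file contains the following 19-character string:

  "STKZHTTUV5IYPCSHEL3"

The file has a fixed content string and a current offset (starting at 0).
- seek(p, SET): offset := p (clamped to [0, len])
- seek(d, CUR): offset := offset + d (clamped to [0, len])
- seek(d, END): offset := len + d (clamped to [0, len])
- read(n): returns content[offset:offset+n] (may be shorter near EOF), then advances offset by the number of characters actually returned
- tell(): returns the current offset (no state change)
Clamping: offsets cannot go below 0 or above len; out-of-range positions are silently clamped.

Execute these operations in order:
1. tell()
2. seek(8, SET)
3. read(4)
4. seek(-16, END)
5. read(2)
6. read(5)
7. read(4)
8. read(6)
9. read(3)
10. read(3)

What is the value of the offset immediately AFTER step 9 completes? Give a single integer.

Answer: 19

Derivation:
After 1 (tell()): offset=0
After 2 (seek(8, SET)): offset=8
After 3 (read(4)): returned 'V5IY', offset=12
After 4 (seek(-16, END)): offset=3
After 5 (read(2)): returned 'ZH', offset=5
After 6 (read(5)): returned 'TTUV5', offset=10
After 7 (read(4)): returned 'IYPC', offset=14
After 8 (read(6)): returned 'SHEL3', offset=19
After 9 (read(3)): returned '', offset=19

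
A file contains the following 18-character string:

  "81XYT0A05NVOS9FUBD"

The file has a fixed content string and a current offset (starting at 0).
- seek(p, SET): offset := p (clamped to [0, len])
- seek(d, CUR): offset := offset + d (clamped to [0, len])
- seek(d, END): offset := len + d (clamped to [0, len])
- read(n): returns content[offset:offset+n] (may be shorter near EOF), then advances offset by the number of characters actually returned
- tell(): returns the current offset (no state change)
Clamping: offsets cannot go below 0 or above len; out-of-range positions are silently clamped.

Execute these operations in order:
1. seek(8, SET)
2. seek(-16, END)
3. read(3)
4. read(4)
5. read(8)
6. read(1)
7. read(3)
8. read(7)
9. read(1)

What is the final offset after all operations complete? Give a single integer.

Answer: 18

Derivation:
After 1 (seek(8, SET)): offset=8
After 2 (seek(-16, END)): offset=2
After 3 (read(3)): returned 'XYT', offset=5
After 4 (read(4)): returned '0A05', offset=9
After 5 (read(8)): returned 'NVOS9FUB', offset=17
After 6 (read(1)): returned 'D', offset=18
After 7 (read(3)): returned '', offset=18
After 8 (read(7)): returned '', offset=18
After 9 (read(1)): returned '', offset=18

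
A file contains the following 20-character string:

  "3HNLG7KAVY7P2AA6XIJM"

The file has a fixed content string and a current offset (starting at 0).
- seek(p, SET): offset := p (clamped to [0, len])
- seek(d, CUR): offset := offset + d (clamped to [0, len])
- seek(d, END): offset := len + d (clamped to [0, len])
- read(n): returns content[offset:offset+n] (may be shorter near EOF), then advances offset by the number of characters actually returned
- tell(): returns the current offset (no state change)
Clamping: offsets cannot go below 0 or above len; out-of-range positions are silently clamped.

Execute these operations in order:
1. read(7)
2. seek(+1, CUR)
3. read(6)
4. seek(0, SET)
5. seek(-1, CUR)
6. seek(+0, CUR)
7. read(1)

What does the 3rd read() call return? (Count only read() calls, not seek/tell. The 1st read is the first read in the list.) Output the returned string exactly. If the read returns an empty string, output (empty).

Answer: 3

Derivation:
After 1 (read(7)): returned '3HNLG7K', offset=7
After 2 (seek(+1, CUR)): offset=8
After 3 (read(6)): returned 'VY7P2A', offset=14
After 4 (seek(0, SET)): offset=0
After 5 (seek(-1, CUR)): offset=0
After 6 (seek(+0, CUR)): offset=0
After 7 (read(1)): returned '3', offset=1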